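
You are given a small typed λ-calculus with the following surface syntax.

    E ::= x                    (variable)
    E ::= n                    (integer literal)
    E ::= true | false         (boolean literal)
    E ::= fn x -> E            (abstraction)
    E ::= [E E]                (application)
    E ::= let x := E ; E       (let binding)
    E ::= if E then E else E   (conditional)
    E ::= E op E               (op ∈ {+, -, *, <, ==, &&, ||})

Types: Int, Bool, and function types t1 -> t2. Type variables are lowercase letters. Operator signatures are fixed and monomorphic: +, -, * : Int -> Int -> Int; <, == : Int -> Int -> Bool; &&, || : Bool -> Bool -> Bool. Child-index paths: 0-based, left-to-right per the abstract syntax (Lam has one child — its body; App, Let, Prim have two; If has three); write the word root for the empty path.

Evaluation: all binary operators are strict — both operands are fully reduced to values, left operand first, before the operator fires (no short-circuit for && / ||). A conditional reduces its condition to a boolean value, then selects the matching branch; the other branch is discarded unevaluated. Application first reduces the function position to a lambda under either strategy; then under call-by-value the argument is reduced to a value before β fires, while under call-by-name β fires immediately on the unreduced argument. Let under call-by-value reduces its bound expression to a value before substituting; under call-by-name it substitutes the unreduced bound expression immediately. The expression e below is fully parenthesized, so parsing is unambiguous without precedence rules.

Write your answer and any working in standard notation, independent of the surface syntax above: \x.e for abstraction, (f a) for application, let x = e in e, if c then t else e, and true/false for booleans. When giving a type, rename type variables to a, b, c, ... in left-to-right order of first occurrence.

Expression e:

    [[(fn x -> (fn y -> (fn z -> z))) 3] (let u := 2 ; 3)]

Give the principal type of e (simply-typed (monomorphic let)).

Answer: a -> a

Working:
z : c
\z._ : c -> c
\y._ : b -> c -> c
\x._ : a -> b -> c -> c
  unify a -> b -> c -> c ~ Int -> d
  unify a ~ Int
  unify b -> c -> c ~ d
_ _ : b -> c -> c
let u : Int
  unify b -> c -> c ~ Int -> e
  unify b ~ Int
  unify c -> c ~ e
_ _ : c -> c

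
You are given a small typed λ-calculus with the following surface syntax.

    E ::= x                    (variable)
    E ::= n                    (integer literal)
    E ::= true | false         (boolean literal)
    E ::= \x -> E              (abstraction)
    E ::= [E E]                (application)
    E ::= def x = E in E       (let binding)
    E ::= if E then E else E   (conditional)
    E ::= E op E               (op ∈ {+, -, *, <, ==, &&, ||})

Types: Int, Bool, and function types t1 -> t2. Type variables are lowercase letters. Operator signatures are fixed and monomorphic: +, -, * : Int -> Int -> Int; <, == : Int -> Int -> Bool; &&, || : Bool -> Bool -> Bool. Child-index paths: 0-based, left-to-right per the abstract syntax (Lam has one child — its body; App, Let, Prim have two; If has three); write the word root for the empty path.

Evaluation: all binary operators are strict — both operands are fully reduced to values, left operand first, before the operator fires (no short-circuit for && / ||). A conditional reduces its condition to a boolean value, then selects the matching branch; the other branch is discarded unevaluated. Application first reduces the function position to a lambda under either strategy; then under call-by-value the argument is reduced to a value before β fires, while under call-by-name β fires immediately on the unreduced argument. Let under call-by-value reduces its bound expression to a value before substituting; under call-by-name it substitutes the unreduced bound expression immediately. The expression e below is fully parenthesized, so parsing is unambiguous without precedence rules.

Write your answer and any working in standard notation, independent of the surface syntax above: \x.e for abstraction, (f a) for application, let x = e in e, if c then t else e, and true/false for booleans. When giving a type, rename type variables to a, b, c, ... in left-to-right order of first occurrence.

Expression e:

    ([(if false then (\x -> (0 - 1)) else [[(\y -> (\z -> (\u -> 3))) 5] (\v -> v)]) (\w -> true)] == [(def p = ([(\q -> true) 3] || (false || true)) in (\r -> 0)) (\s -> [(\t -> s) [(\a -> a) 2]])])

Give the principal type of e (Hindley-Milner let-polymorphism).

Answer: Bool

Derivation:
  unify Bool ~ Bool
  unify Int ~ Int
  unify Int ~ Int
\x._ : a -> Int
\u._ : d -> Int
\z._ : c -> d -> Int
\y._ : b -> c -> d -> Int
  unify b -> c -> d -> Int ~ Int -> e
  unify b ~ Int
  unify c -> d -> Int ~ e
_ _ : c -> d -> Int
v : f
\v._ : f -> f
  unify c -> d -> Int ~ (f -> f) -> g
  unify c ~ f -> f
  unify d -> Int ~ g
_ _ : d -> Int
  unify a -> Int ~ d -> Int
  unify a ~ d
  unify Int ~ Int
\w._ : h -> Bool
  unify d -> Int ~ (h -> Bool) -> i
  unify d ~ h -> Bool
  unify Int ~ i
_ _ : Int
  unify Int ~ Int
\q._ : j -> Bool
  unify j -> Bool ~ Int -> k
  unify j ~ Int
  unify Bool ~ k
_ _ : Bool
  unify Bool ~ Bool
  unify Bool ~ Bool
  unify Bool ~ Bool
  unify Bool ~ Bool
let p : Bool
\r._ : l -> Int
s : m
\t._ : n -> m
a : o
\a._ : o -> o
  unify o -> o ~ Int -> p
  unify o ~ Int
  unify Int ~ p
_ _ : Int
  unify n -> m ~ Int -> q
  unify n ~ Int
  unify m ~ q
_ _ : q
\s._ : q -> q
  unify l -> Int ~ (q -> q) -> r
  unify l ~ q -> q
  unify Int ~ r
_ _ : Int
  unify Int ~ Int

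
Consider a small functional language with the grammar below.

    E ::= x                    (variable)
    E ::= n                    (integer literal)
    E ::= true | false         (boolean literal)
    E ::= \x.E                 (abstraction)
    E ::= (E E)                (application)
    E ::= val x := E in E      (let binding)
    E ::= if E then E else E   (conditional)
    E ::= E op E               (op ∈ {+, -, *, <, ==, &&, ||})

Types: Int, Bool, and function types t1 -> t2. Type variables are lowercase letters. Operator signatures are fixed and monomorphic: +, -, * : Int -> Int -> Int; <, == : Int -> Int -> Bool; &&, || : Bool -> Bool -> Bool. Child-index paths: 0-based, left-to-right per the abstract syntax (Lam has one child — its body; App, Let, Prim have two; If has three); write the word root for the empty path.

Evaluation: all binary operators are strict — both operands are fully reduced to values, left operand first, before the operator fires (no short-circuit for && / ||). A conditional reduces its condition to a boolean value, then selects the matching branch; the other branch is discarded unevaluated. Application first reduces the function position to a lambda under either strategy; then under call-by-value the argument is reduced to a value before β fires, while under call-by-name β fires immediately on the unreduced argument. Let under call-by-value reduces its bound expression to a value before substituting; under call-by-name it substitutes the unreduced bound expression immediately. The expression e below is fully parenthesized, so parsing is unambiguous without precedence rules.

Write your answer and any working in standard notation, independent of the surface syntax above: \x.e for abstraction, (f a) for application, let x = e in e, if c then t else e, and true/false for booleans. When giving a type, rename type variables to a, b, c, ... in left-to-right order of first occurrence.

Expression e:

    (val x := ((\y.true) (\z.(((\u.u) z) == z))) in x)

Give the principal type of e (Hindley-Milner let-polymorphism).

Answer: Bool

Derivation:
\y._ : a -> Bool
u : c
\u._ : c -> c
z : b
  unify c -> c ~ b -> d
  unify c ~ b
  unify b ~ d
_ _ : d
  unify d ~ Int
z : Int
  unify Int ~ Int
\z._ : Int -> Bool
  unify a -> Bool ~ (Int -> Bool) -> e
  unify a ~ Int -> Bool
  unify Bool ~ e
_ _ : Bool
let x : Bool
x : Bool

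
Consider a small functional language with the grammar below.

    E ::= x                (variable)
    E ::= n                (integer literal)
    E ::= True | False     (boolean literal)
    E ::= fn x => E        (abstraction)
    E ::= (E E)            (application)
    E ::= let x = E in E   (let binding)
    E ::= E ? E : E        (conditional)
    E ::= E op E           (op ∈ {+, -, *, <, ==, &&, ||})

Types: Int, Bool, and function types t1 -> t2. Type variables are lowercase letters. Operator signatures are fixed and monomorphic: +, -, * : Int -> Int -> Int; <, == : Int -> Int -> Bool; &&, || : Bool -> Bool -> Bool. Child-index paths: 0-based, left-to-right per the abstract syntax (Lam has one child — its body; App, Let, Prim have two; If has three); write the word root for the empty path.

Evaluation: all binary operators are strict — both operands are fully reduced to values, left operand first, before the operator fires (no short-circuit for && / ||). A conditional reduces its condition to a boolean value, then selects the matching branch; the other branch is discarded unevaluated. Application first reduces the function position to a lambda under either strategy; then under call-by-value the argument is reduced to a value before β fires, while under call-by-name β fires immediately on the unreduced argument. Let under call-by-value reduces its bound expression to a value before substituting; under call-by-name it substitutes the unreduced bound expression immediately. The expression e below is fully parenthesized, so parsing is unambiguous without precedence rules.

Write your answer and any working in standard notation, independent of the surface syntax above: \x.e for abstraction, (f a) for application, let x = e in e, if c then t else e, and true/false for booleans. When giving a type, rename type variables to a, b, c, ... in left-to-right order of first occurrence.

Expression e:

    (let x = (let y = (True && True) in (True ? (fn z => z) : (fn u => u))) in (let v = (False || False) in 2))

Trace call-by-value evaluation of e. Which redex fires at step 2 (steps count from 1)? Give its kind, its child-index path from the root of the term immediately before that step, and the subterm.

Answer: let at 0 : (let y = true in (if true then (\z.z) else (\u.u)))

Working:
step 0: (let x = (let y = (true && true) in (if true then (\z.z) else (\u.u))) in (let v = (false || false) in 2))
step 1: [delta@0.0] (let x = (let y = true in (if true then (\z.z) else (\u.u))) in (let v = (false || false) in 2))
step 2: [let@0] (let x = (if true then (\z.z) else (\u.u)) in (let v = (false || false) in 2))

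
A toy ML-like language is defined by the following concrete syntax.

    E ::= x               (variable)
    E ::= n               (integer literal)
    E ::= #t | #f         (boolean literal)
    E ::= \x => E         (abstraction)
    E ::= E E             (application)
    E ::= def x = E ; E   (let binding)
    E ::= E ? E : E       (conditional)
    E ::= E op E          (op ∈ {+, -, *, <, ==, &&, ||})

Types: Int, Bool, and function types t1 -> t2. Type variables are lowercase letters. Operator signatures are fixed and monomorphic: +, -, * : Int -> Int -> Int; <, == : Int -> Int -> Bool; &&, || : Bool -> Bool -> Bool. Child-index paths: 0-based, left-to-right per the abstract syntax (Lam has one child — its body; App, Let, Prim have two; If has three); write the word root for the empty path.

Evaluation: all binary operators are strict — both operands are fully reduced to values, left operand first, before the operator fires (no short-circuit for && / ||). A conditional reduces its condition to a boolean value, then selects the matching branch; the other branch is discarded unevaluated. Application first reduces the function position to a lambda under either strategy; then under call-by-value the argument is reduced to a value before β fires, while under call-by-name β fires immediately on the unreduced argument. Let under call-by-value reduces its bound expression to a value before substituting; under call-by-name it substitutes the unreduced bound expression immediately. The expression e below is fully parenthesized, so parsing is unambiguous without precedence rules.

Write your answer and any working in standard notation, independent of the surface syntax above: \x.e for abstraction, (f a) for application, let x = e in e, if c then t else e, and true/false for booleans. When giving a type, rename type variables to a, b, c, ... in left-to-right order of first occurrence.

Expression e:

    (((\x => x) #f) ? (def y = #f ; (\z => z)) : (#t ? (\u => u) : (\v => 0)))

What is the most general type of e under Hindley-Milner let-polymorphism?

Trace:
x : a
\x._ : a -> a
  unify a -> a ~ Bool -> b
  unify a ~ Bool
  unify Bool ~ b
_ _ : Bool
  unify Bool ~ Bool
let y : Bool
z : c
\z._ : c -> c
  unify Bool ~ Bool
u : d
\u._ : d -> d
\v._ : e -> Int
  unify d -> d ~ e -> Int
  unify d ~ e
  unify e ~ Int
  unify c -> c ~ Int -> Int
  unify c ~ Int
  unify Int ~ Int

Answer: Int -> Int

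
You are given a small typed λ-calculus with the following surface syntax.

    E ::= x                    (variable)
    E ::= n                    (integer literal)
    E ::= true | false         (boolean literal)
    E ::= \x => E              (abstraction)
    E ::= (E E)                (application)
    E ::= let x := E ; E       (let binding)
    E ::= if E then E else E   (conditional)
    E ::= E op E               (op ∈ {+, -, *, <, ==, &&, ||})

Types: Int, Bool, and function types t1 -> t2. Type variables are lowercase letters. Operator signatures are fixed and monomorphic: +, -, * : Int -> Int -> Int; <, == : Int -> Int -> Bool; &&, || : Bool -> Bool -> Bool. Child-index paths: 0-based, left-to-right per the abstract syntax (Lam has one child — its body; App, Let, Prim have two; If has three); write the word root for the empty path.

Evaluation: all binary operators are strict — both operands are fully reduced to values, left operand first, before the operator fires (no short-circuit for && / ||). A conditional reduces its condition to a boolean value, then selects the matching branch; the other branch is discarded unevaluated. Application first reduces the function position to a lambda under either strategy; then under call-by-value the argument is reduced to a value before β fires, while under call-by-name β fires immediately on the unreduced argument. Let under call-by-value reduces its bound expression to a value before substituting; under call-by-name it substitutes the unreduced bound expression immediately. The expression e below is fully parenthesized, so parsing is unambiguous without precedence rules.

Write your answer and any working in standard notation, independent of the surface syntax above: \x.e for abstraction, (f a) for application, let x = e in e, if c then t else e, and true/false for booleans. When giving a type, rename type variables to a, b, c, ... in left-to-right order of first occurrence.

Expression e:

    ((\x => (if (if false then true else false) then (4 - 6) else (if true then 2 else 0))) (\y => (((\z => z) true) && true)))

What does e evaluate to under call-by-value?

Answer: 2

Working:
step 0: ((\x.(if (if false then true else false) then (4 - 6) else (if true then 2 else 0))) (\y.(((\z.z) true) && true)))
step 1: [beta@root] (if (if false then true else false) then (4 - 6) else (if true then 2 else 0))
step 2: [if@0] (if false then (4 - 6) else (if true then 2 else 0))
step 3: [if@root] (if true then 2 else 0)
step 4: [if@root] 2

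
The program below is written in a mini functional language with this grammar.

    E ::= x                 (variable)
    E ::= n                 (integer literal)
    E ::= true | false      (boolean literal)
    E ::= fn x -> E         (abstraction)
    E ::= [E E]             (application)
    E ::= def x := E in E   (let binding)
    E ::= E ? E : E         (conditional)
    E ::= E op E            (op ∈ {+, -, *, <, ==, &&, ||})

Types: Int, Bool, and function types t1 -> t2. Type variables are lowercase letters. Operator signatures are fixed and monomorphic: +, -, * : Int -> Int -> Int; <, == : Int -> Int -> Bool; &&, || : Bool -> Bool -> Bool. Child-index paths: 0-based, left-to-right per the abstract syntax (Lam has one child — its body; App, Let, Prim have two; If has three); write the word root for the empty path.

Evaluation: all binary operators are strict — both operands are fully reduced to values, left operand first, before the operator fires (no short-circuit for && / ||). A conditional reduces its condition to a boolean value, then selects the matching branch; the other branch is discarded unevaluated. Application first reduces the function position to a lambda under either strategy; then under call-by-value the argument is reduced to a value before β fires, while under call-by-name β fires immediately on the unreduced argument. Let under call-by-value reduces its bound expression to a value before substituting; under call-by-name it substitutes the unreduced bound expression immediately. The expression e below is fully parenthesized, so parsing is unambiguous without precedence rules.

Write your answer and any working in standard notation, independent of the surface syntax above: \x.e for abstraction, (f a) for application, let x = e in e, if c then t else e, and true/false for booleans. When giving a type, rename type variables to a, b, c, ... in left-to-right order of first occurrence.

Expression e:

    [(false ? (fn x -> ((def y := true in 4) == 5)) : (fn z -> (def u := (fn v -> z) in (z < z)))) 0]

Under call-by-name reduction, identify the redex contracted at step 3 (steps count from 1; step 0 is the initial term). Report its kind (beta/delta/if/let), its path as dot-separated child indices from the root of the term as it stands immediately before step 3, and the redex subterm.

Answer: let at root : (let u = (\v.0) in (0 < 0))

Working:
step 0: ((if false then (\x.((let y = true in 4) == 5)) else (\z.(let u = (\v.z) in (z < z)))) 0)
step 1: [if@0] ((\z.(let u = (\v.z) in (z < z))) 0)
step 2: [beta@root] (let u = (\v.0) in (0 < 0))
step 3: [let@root] (0 < 0)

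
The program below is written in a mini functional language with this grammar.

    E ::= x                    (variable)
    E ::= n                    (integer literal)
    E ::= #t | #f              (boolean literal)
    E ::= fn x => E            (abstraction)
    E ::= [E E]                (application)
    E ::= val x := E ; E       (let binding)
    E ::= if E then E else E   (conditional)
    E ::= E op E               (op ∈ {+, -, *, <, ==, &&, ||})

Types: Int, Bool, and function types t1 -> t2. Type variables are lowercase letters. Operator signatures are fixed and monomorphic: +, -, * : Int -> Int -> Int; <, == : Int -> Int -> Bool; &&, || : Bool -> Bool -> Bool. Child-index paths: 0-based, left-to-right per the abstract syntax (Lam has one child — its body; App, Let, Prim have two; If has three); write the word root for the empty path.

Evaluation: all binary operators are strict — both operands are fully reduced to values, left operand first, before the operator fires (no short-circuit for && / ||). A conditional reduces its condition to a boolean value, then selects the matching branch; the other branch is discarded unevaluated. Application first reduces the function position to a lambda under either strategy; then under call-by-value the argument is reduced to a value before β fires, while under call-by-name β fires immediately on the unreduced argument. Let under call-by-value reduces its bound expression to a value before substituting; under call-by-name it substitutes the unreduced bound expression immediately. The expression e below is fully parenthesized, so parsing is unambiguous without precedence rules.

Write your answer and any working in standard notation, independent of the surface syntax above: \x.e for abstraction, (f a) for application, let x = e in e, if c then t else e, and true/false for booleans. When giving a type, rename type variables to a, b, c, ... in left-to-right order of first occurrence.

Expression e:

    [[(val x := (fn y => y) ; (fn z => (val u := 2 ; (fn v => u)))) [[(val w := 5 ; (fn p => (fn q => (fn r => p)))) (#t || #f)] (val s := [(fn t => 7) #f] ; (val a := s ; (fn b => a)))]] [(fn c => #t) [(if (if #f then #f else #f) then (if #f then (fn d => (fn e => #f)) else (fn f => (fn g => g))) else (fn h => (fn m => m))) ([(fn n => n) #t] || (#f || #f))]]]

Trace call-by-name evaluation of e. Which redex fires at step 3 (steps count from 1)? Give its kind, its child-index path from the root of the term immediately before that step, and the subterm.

Answer: let at 0 : (let u = 2 in (\v.u))

Trace:
step 0: (((let x = (\y.y) in (\z.(let u = 2 in (\v.u)))) (((let w = 5 in (\p.(\q.(\r.p)))) (true || false)) (let s = ((\t.7) false) in (let a = s in (\b.a))))) ((\c.true) ((if (if false then false else false) then (if false then (\d.(\e.false)) else (\f.(\g.g))) else (\h.(\m.m))) (((\n.n) true) || (false || false)))))
step 1: [let@0.0] (((\z.(let u = 2 in (\v.u))) (((let w = 5 in (\p.(\q.(\r.p)))) (true || false)) (let s = ((\t.7) false) in (let a = s in (\b.a))))) ((\c.true) ((if (if false then false else false) then (if false then (\d.(\e.false)) else (\f.(\g.g))) else (\h.(\m.m))) (((\n.n) true) || (false || false)))))
step 2: [beta@0] ((let u = 2 in (\v.u)) ((\c.true) ((if (if false then false else false) then (if false then (\d.(\e.false)) else (\f.(\g.g))) else (\h.(\m.m))) (((\n.n) true) || (false || false)))))
step 3: [let@0] ((\v.2) ((\c.true) ((if (if false then false else false) then (if false then (\d.(\e.false)) else (\f.(\g.g))) else (\h.(\m.m))) (((\n.n) true) || (false || false)))))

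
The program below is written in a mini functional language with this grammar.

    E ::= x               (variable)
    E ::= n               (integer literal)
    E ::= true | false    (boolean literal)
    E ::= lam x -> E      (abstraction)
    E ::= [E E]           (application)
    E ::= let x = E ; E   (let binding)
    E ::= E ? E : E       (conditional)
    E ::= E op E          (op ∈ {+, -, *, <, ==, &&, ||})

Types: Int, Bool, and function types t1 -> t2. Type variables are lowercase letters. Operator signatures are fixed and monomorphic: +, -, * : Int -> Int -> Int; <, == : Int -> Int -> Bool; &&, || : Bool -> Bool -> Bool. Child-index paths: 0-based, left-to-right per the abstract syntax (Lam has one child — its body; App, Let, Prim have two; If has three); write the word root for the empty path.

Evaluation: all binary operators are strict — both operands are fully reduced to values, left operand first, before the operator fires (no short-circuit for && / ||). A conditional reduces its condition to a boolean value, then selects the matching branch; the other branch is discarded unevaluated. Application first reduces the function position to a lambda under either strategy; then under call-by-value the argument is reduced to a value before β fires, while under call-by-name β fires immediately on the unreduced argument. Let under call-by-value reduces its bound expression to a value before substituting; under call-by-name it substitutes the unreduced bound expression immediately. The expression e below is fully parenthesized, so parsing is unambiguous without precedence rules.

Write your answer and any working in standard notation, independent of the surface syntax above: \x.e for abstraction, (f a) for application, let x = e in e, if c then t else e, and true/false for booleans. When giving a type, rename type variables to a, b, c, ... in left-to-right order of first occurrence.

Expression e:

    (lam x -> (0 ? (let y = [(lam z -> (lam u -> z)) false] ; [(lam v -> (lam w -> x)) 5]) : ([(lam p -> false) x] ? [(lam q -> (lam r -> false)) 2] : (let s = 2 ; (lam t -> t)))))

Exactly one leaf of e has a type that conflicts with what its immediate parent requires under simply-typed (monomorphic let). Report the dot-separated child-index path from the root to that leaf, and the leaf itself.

Answer: 0.0 : 0

Working:
  unify Int ~ Bool
  FAIL: mismatch Int ~ Bool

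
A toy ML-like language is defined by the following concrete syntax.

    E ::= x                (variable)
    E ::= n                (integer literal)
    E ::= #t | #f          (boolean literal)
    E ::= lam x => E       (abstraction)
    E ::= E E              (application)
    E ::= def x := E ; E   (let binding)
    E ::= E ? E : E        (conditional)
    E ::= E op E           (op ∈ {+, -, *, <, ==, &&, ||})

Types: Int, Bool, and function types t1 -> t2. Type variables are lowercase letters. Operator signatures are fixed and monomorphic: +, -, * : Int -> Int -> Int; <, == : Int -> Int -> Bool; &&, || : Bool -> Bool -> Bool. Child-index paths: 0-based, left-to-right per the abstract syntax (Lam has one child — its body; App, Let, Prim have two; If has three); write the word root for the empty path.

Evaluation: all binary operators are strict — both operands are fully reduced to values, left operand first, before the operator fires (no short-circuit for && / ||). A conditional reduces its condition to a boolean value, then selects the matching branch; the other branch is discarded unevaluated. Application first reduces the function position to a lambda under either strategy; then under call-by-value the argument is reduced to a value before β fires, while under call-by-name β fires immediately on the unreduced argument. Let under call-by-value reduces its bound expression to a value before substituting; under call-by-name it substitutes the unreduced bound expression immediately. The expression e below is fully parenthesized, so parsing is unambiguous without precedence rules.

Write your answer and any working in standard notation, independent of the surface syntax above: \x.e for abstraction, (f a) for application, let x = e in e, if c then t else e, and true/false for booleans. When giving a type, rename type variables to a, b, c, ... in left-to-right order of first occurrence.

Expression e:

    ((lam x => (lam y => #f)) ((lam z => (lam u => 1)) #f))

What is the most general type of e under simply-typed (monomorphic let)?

Trace:
\y._ : b -> Bool
\x._ : a -> b -> Bool
\u._ : d -> Int
\z._ : c -> d -> Int
  unify c -> d -> Int ~ Bool -> e
  unify c ~ Bool
  unify d -> Int ~ e
_ _ : d -> Int
  unify a -> b -> Bool ~ (d -> Int) -> f
  unify a ~ d -> Int
  unify b -> Bool ~ f
_ _ : b -> Bool

Answer: a -> Bool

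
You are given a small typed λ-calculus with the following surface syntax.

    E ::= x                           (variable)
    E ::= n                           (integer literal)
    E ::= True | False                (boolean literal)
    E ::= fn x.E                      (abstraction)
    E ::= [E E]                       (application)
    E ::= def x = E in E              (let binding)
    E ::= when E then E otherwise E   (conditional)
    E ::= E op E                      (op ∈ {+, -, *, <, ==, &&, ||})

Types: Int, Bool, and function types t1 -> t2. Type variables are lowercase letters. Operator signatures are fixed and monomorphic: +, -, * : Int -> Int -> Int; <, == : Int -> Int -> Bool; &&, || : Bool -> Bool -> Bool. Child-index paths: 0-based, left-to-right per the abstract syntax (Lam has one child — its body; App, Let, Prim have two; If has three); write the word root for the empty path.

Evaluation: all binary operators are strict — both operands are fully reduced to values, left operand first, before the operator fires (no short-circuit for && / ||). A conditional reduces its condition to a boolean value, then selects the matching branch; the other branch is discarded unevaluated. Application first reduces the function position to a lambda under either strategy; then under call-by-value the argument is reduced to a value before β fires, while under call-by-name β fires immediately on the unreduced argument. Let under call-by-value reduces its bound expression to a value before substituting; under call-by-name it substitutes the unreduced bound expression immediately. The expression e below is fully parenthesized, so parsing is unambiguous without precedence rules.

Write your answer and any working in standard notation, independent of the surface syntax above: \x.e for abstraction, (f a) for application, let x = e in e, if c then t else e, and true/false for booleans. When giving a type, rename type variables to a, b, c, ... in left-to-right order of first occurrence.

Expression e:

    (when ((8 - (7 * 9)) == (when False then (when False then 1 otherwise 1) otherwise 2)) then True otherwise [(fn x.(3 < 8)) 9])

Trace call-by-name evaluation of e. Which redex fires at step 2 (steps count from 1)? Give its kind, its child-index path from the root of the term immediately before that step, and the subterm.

Answer: delta at 0.0 : (8 - 63)

Derivation:
step 0: (if ((8 - (7 * 9)) == (if false then (if false then 1 else 1) else 2)) then true else ((\x.(3 < 8)) 9))
step 1: [delta@0.0.1] (if ((8 - 63) == (if false then (if false then 1 else 1) else 2)) then true else ((\x.(3 < 8)) 9))
step 2: [delta@0.0] (if (-55 == (if false then (if false then 1 else 1) else 2)) then true else ((\x.(3 < 8)) 9))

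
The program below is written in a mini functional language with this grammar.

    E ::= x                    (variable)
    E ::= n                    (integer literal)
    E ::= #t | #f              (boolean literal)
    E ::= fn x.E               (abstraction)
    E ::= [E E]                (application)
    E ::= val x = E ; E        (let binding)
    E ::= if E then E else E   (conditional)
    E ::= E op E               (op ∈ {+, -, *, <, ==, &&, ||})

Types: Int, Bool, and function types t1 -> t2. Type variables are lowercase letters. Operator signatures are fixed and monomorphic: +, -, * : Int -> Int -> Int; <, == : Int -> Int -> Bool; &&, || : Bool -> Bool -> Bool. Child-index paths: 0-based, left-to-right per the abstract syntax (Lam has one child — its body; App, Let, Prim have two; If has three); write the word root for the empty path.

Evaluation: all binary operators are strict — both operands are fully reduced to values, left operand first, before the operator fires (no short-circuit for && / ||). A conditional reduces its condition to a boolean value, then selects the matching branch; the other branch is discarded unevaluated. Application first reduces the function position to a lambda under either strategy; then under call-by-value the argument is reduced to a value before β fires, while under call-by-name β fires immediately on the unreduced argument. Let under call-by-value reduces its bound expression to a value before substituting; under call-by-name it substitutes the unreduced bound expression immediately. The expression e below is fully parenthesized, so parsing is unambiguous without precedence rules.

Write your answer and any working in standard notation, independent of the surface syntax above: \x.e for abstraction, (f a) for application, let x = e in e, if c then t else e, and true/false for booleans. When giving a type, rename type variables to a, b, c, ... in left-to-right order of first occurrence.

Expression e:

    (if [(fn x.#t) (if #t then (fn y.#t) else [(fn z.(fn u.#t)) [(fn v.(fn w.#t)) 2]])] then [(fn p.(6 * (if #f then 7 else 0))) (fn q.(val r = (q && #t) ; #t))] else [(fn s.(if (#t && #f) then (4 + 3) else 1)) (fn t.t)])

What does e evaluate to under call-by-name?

Working:
step 0: (if ((\x.true) (if true then (\y.true) else ((\z.(\u.true)) ((\v.(\w.true)) 2)))) then ((\p.(6 * (if false then 7 else 0))) (\q.(let r = (q && true) in true))) else ((\s.(if (true && false) then (4 + 3) else 1)) (\t.t)))
step 1: [beta@0] (if true then ((\p.(6 * (if false then 7 else 0))) (\q.(let r = (q && true) in true))) else ((\s.(if (true && false) then (4 + 3) else 1)) (\t.t)))
step 2: [if@root] ((\p.(6 * (if false then 7 else 0))) (\q.(let r = (q && true) in true)))
step 3: [beta@root] (6 * (if false then 7 else 0))
step 4: [if@1] (6 * 0)
step 5: [delta@root] 0

Answer: 0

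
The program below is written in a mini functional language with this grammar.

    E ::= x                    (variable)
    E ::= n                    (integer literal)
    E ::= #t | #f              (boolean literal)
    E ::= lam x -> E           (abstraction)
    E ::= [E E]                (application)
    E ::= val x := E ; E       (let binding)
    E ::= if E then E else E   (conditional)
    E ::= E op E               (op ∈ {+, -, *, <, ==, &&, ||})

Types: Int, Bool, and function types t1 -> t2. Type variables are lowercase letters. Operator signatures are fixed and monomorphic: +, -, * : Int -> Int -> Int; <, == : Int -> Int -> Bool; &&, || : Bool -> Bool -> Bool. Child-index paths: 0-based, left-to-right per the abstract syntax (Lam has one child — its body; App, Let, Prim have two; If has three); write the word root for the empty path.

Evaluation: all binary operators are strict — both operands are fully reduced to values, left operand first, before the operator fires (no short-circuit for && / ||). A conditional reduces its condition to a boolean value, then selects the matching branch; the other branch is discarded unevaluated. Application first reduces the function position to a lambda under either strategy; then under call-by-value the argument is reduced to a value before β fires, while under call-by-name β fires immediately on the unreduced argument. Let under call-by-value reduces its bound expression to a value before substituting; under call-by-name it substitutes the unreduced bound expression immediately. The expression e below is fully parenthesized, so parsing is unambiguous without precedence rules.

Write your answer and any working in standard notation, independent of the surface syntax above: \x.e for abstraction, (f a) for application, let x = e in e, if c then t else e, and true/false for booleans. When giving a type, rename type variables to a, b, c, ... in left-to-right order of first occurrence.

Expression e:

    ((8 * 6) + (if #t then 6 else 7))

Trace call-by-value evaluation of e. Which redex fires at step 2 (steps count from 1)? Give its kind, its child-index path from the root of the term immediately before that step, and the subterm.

Working:
step 0: ((8 * 6) + (if true then 6 else 7))
step 1: [delta@0] (48 + (if true then 6 else 7))
step 2: [if@1] (48 + 6)

Answer: if at 1 : (if true then 6 else 7)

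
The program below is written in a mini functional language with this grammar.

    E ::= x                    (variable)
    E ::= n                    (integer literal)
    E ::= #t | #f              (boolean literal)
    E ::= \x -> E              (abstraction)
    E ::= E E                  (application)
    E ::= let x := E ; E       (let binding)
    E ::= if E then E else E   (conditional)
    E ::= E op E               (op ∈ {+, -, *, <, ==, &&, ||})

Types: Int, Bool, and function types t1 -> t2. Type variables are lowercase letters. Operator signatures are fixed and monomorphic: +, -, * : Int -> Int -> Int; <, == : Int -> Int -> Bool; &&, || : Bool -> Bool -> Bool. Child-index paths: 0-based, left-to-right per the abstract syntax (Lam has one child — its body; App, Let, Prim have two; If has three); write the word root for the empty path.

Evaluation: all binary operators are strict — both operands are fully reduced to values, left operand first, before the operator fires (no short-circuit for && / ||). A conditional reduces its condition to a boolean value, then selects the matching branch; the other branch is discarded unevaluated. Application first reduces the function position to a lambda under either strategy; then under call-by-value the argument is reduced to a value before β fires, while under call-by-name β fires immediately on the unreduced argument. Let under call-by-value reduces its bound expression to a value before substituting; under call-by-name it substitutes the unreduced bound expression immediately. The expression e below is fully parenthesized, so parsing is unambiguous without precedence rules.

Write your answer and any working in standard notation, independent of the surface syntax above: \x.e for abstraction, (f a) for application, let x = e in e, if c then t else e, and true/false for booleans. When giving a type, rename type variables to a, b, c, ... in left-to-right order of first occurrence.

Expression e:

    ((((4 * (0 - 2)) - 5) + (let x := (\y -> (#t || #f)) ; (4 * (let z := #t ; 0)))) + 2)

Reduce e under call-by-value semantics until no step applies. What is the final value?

Derivation:
step 0: ((((4 * (0 - 2)) - 5) + (let x = (\y.(true || false)) in (4 * (let z = true in 0)))) + 2)
step 1: [delta@0.0.0.1] ((((4 * -2) - 5) + (let x = (\y.(true || false)) in (4 * (let z = true in 0)))) + 2)
step 2: [delta@0.0.0] (((-8 - 5) + (let x = (\y.(true || false)) in (4 * (let z = true in 0)))) + 2)
step 3: [delta@0.0] ((-13 + (let x = (\y.(true || false)) in (4 * (let z = true in 0)))) + 2)
step 4: [let@0.1] ((-13 + (4 * (let z = true in 0))) + 2)
step 5: [let@0.1.1] ((-13 + (4 * 0)) + 2)
step 6: [delta@0.1] ((-13 + 0) + 2)
step 7: [delta@0] (-13 + 2)
step 8: [delta@root] -11

Answer: -11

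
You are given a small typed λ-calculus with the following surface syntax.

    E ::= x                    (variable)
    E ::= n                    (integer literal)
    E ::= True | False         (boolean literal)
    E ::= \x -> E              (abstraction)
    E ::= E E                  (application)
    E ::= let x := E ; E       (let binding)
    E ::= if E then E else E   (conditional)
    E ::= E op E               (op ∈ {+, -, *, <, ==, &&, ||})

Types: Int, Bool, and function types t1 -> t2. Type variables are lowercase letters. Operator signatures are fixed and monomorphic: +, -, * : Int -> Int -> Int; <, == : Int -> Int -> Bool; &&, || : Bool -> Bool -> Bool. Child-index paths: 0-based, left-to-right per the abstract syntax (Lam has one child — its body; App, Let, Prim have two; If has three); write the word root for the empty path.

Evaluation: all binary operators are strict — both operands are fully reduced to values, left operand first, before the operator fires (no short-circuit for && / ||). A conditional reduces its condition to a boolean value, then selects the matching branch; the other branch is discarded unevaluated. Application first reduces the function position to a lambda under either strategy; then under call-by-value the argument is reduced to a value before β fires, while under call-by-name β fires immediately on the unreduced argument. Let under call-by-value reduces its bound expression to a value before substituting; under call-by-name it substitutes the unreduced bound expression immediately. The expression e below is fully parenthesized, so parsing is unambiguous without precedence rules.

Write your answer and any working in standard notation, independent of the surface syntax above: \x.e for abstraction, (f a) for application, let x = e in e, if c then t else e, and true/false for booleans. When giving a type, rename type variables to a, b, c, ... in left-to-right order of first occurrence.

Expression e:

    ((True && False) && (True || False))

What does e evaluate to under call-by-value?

Derivation:
step 0: ((true && false) && (true || false))
step 1: [delta@0] (false && (true || false))
step 2: [delta@1] (false && true)
step 3: [delta@root] false

Answer: false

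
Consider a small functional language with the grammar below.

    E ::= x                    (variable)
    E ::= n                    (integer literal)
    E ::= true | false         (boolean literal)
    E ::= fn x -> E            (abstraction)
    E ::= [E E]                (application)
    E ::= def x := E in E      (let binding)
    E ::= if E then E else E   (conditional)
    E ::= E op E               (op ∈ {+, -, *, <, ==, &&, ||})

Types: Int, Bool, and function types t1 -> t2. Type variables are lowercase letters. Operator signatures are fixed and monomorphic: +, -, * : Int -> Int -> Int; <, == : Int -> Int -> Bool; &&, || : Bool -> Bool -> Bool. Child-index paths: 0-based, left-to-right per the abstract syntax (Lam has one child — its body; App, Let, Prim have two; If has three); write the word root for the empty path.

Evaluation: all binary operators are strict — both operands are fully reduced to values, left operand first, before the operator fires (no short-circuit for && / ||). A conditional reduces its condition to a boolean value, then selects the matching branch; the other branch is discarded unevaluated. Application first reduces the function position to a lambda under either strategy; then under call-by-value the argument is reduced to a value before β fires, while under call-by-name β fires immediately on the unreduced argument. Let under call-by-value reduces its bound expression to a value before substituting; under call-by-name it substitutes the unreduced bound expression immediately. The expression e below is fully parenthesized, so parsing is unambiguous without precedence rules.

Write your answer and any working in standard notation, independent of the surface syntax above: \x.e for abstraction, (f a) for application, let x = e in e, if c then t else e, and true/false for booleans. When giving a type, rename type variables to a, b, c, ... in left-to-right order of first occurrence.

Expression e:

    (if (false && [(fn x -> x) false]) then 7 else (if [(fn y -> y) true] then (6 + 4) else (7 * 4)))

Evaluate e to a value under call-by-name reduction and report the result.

Answer: 10

Working:
step 0: (if (false && ((\x.x) false)) then 7 else (if ((\y.y) true) then (6 + 4) else (7 * 4)))
step 1: [beta@0.1] (if (false && false) then 7 else (if ((\y.y) true) then (6 + 4) else (7 * 4)))
step 2: [delta@0] (if false then 7 else (if ((\y.y) true) then (6 + 4) else (7 * 4)))
step 3: [if@root] (if ((\y.y) true) then (6 + 4) else (7 * 4))
step 4: [beta@0] (if true then (6 + 4) else (7 * 4))
step 5: [if@root] (6 + 4)
step 6: [delta@root] 10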